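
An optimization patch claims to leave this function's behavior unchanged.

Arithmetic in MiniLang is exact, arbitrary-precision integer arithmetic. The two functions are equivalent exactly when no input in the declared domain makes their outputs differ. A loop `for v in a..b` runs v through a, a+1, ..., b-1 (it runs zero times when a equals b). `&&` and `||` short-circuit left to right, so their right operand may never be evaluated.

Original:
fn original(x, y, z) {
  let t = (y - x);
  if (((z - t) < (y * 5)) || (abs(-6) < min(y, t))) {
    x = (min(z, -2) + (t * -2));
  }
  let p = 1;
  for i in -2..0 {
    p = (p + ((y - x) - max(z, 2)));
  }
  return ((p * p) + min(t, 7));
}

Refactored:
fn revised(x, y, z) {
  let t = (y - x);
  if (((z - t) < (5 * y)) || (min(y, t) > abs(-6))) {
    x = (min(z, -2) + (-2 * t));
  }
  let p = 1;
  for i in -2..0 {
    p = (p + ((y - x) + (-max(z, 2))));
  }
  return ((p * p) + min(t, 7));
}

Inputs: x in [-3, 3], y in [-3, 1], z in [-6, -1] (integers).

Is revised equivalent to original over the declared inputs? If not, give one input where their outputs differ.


The two are interchangeable: comparison usage differs, arithmetic usage differs, and every declared input agrees.
As a probe, take x=3, y=-2, z=-1: original runs t becomes -5; next (((z - t) < (y * 5)) || (abs(-6) < min(y, t))) evaluates to false; next p becomes 1; next at i=-2:; next p becomes -6; next at i=-1:; next p becomes -13; next final value 164; revised runs t becomes -5; next (((z - t) < (5 * y)) || (min(y, t) > abs(-6))) evaluates to false; next p becomes 1; next at i=-2:; next p becomes -6; next at i=-1:; next p becomes -13; next final value 164; both end at 164.
An exhaustive pass over the 210 declared inputs shows identical outputs.
verdict: equivalent


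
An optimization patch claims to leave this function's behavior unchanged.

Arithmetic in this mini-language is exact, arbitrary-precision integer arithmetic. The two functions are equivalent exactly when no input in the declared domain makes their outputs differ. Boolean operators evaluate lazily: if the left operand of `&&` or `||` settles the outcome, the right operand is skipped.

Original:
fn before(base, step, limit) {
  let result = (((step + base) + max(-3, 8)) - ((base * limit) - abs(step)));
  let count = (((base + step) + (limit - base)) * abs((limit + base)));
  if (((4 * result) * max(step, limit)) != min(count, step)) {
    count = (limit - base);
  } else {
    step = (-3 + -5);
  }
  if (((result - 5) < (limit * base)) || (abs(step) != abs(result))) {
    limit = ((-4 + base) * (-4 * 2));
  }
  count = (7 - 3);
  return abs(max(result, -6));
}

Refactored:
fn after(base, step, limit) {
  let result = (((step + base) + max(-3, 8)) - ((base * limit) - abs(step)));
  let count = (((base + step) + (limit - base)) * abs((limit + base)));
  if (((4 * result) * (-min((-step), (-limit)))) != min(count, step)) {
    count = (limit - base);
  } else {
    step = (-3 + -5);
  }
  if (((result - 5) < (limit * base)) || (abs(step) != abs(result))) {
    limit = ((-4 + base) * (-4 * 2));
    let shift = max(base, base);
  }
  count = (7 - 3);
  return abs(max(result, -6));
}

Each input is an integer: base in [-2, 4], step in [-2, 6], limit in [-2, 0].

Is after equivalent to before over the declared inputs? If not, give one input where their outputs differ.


Comparing the listings, the differences include: min/max/abs usage differs, and local variable names differ, and statement counts differ.
One worked example (base=3, step=0, limit=0) — before: result becomes 11; next count becomes 0; next (((4 * result) * max(step, limit)) != min(count, step)) evaluates to false; next step becomes -8; next (((result - 5) < (limit * base)) || (abs(step) != abs(result))) evaluates to true; next limit becomes 8; next count becomes 4; next final value 11; after: result becomes 11; next count becomes 0; next (((4 * result) * (-min((-step), (-limit)))) != min(count, step)) evaluates to false; next step becomes -8; next (((result - 5) < (limit * base)) || (abs(step) != abs(result))) evaluates to true; next limit becomes 8; next shift becomes 3; next count becomes 4; next final value 11; agreement on 11.
Sweeping the whole domain (189 inputs) finds no disagreement.
verdict: equivalent


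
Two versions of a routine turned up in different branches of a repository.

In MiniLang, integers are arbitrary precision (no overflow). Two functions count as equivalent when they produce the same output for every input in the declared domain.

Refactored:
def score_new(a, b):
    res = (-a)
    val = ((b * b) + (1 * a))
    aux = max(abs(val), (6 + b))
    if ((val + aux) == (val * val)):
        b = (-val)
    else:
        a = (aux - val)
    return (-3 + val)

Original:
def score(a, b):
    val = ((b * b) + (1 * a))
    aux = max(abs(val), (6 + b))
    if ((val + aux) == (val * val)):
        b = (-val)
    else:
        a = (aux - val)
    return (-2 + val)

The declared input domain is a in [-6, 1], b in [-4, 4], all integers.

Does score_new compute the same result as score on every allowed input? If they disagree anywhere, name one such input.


a=-6, b=-4 yields 8 from score but 7 from score_new.
verdict: not equivalent; witness: a=-6, b=-4


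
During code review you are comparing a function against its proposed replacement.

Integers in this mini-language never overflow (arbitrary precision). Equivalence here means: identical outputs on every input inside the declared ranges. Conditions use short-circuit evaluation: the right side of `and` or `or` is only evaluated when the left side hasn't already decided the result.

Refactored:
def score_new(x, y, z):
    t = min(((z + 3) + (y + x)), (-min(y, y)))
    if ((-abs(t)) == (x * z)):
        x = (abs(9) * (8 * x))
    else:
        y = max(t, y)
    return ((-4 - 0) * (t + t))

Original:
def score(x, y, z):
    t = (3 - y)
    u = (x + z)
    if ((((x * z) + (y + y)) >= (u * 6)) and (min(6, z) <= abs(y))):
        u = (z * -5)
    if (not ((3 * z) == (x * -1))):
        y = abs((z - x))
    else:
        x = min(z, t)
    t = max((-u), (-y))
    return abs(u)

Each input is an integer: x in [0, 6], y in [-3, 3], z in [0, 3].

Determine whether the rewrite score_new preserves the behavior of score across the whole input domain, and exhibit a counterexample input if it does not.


Run the pair on x=0, y=-3, z=1.
score: t=6, then u=1, then ((((x * z) + (y + y)) >= (u * 6)) and (min(6, z) <= abs(y))) is false, then (not ((3 * z) == (x * -1))) is true, then y=1, then t=-1, then returns 1
score_new: t=1, then ((-abs(t)) == (x * z)) is false, then y=1, then returns -8
1 and -8 differ, so these are not the same function on this domain.
verdict: not equivalent; witness: x=0, y=-3, z=1


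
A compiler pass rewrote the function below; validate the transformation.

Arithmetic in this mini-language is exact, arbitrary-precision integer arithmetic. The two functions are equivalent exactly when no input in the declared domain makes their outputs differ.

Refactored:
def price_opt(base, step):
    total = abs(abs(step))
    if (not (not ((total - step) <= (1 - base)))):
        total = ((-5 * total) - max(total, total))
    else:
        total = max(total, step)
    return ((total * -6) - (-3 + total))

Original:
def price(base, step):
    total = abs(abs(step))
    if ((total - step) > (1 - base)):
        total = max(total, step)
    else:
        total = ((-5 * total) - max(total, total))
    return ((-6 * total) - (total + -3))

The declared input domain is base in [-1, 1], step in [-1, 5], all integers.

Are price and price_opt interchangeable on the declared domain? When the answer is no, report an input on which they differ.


The two are interchangeable: boolean connective usage differs; comparison usage differs, and every declared input agrees.
Tracing base=1, step=-1: price: total := 1 | ((total - step) > (1 - base)): true | total := 1 | result -4 | price_opt: total := 1 | (not (not ((total - step) <= (1 - base)))): false | total := 1 | result -4 — matching result -4.
Checked all 21 inputs in the declared domain: the outputs agree on every one.
verdict: equivalent


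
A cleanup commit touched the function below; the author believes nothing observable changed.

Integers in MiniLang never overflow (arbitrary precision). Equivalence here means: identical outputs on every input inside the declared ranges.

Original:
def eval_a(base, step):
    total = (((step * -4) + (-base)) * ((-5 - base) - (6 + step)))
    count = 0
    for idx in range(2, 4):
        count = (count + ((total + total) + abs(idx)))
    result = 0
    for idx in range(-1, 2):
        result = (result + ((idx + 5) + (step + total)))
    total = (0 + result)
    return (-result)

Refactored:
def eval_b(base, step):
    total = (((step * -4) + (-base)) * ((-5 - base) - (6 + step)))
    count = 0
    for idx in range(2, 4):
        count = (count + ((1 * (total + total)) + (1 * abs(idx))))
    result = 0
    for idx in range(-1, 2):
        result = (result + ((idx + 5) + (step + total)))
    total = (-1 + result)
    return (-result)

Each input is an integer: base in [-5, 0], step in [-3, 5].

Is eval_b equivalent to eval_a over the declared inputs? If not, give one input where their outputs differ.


The edit looks behavioral (`0` became `-1`), but over these ranges it never changes the outcome; all 54 inputs agree.
verdict: equivalent


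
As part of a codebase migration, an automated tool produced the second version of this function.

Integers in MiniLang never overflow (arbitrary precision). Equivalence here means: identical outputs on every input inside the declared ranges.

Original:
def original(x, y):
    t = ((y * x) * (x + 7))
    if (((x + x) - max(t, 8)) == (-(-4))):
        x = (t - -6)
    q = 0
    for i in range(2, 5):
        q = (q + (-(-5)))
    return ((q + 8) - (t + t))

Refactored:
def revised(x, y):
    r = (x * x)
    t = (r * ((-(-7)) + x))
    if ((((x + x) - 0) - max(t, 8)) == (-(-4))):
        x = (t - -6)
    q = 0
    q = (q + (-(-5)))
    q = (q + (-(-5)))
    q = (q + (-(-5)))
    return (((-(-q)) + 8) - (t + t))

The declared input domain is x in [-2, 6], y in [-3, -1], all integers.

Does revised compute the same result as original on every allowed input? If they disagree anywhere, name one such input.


Consider the input x=-2, y=-3.
original: t = 30; (((x + x) - max(t, 8)) == (-(-4))) -> false; q = 0; [i=2]; q = 5; [i=3]; q = 10; [i=4]; q = 15; return -37
revised: r = 4; t = 20; ((((x + x) - 0) - max(t, 8)) == (-(-4))) -> false; q = 0; q = 5; q = 10; q = 15; return -17
-37 != -17, so the rewrite changes behavior.
verdict: not equivalent; witness: x=-2, y=-3


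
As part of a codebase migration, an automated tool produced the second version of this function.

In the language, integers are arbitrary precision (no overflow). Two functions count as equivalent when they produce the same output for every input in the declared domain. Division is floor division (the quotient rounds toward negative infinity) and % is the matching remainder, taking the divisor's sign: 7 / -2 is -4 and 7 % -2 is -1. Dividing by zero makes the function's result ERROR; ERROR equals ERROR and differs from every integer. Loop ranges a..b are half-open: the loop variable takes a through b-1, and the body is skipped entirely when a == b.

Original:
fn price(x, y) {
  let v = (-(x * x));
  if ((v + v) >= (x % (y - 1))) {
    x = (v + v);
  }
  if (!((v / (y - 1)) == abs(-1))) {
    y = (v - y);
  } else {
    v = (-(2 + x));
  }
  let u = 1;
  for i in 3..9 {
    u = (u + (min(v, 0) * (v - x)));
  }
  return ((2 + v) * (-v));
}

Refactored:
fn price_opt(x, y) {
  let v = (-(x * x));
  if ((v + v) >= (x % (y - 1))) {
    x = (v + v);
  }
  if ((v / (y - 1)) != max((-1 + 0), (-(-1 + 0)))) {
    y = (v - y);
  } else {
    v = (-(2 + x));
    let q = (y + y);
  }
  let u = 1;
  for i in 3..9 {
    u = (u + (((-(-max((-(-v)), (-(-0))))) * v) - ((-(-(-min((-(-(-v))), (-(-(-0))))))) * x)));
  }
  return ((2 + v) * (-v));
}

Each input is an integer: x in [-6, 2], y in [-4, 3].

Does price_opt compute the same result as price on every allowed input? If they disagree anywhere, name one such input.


The suspicious-looking change has no observable effect anywhere in the declared ranges; all 72 inputs agree.
verdict: equivalent


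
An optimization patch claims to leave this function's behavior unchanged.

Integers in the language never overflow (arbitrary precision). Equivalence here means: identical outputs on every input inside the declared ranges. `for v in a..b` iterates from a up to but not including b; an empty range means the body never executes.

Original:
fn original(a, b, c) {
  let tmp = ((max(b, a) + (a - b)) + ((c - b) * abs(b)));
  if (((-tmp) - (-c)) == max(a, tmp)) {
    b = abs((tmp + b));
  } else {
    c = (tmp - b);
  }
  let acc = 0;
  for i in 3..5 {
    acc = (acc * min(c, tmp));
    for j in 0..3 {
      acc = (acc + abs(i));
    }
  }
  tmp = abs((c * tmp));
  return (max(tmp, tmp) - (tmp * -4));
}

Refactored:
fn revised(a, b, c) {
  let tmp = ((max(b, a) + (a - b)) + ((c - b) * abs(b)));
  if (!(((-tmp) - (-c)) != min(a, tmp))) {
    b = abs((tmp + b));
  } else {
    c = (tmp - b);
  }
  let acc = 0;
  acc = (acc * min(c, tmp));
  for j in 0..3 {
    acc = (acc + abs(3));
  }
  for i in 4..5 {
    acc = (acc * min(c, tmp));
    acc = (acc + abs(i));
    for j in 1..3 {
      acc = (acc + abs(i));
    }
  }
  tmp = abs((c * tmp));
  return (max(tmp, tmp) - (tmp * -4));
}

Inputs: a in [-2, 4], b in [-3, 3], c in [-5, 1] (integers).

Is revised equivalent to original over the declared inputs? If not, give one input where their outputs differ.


Run the pair on a=-2, b=-3, c=-3.
original: tmp = -1; (((-tmp) - (-c)) == max(a, tmp)) -> false; c = 2; acc = 0; [i=3]; acc = 0; [j=0]; acc = 3; [j=1]; acc = 6; [j=2]; acc = 9; [i=4]; acc = -9; [j=0]; acc = -5; [j=1]; acc = -1; [j=2]; acc = 3; tmp = 2; return 10
revised: tmp = -1; (!(((-tmp) - (-c)) != min(a, tmp))) -> true; b = 4; acc = 0; acc = 0; [j=0]; acc = 3; [j=1]; acc = 6; [j=2]; acc = 9; [i=4]; acc = -27; acc = -23; [j=1]; acc = -19; [j=2]; acc = -15; tmp = 3; return 15
10 vs 15 — the two versions disagree here.
verdict: not equivalent; witness: a=-2, b=-3, c=-3


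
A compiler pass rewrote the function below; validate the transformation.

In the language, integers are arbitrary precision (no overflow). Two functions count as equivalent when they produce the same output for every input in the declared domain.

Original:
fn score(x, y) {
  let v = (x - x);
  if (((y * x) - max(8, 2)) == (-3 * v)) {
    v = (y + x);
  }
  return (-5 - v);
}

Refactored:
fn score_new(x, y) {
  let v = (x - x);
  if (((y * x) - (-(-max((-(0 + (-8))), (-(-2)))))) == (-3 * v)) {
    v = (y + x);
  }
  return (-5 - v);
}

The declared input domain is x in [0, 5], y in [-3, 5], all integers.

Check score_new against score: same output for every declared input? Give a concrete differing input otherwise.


Behavior is preserved: although arithmetic usage differs; constant usage differs, the outputs never diverge.
One worked example (x=4, y=1) — score: v = 0; (((y * x) - max(8, 2)) == (-3 * v)) -> false; return -5; score_new: v = 0; (((y * x) - (-(-max((-(0 + (-8))), (-(-2)))))) == (-3 * v)) -> false; return -5; agreement on -5.
An exhaustive pass over the 54 declared inputs shows identical outputs.
verdict: equivalent


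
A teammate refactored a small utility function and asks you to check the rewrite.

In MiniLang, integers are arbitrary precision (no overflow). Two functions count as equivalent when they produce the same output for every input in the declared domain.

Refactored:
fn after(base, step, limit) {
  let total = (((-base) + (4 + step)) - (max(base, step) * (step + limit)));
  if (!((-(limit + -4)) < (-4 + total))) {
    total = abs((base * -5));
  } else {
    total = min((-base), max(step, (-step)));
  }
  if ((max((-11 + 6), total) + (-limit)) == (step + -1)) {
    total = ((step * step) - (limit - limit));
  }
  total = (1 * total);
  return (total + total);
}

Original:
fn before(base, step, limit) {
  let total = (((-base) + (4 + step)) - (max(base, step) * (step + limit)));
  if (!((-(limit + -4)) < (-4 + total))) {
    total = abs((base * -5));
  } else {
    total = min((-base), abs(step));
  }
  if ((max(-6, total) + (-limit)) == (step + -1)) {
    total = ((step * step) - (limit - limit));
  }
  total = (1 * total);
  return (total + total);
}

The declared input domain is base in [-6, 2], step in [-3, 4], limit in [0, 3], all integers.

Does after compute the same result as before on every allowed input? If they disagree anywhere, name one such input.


Equivalent. The suspicious-looking change has no observable effect anywhere in the declared ranges.
Checked all 288 inputs in the declared domain: the outputs agree on every one.
As a probe, take base=1, step=-3, limit=1: before runs total = 2; (!((-(limit + -4)) < (-4 + total))) -> true; total = 5; ((max(-6, total) + (-limit)) == (step + -1)) -> false; total = 5; return 10; after runs total = 2; (!((-(limit + -4)) < (-4 + total))) -> true; total = 5; ((max((-11 + 6), total) + (-limit)) == (step + -1)) -> false; total = 5; return 10; both end at 10.
verdict: equivalent


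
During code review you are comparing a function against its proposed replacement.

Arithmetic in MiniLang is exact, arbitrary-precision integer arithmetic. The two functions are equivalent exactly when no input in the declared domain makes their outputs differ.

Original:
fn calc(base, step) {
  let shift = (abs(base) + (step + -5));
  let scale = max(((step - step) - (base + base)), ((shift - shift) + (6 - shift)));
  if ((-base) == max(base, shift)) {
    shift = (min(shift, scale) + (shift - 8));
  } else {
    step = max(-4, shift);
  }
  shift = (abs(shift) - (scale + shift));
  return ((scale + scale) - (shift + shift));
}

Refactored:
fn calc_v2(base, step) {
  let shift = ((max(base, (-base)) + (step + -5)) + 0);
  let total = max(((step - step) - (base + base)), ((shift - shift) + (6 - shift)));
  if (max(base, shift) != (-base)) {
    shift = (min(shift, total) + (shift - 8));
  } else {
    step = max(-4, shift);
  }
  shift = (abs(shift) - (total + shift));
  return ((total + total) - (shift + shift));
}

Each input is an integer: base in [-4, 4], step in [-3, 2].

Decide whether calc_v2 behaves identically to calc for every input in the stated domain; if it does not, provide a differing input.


The rewrite breaks on base=-4, step=-3, where the results are 24 and -24.
calc: shift := -4 | scale := 10 | ((-base) == max(base, shift)): false | step := -4 | shift := -2 | result 24
calc_v2: shift := -4 | total := 10 | (max(base, shift) != (-base)): true | shift := -16 | shift := 22 | result -24
verdict: not equivalent; witness: base=-4, step=-3


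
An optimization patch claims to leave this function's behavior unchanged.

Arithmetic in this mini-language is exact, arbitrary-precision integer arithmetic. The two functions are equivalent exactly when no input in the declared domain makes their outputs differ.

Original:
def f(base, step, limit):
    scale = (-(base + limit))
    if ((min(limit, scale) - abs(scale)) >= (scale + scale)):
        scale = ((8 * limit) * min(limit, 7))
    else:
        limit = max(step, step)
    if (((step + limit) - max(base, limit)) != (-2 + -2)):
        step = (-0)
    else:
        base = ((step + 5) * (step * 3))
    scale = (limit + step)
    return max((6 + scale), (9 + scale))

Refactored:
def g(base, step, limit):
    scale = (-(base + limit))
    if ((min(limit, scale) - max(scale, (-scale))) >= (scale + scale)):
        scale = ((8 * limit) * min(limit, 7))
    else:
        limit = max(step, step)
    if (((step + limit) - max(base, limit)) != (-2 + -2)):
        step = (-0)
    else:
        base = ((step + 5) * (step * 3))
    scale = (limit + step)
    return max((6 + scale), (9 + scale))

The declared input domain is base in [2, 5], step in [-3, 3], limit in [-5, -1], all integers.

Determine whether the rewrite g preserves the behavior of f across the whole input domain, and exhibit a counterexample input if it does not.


Reading the diff, among the changes: min/max/abs usage differs.
Tracing base=4, step=1, limit=-4: f: scale=0, then ((min(limit, scale) - abs(scale)) >= (scale + scale)) is false, then limit=1, then (((step + limit) - max(base, limit)) != (-2 + -2)) is true, then step=0, then scale=1, then returns 10 | g: scale=0, then ((min(limit, scale) - max(scale, (-scale))) >= (scale + scale)) is false, then limit=1, then (((step + limit) - max(base, limit)) != (-2 + -2)) is true, then step=0, then scale=1, then returns 10 — matching result 10.
Across all 140 domain points the two functions coincide.
verdict: equivalent


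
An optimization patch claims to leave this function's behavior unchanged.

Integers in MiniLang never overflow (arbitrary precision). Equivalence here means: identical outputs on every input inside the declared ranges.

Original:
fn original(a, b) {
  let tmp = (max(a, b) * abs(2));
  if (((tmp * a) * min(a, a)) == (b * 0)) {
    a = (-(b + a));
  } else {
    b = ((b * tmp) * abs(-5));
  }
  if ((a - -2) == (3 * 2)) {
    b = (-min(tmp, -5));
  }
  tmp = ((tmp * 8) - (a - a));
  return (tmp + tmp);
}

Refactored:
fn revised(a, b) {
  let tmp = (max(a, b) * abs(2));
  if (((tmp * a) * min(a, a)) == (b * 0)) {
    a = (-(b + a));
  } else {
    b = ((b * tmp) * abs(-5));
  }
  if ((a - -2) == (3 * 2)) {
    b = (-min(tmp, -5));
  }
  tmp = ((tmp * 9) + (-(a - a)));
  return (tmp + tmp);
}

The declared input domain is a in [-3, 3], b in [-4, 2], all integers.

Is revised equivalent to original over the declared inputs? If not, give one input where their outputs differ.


Try a=-3, b=-4.
original: tmp becomes -6; next (((tmp * a) * min(a, a)) == (b * 0)) evaluates to false; next b becomes 120; next ((a - -2) == (3 * 2)) evaluates to false; next tmp becomes -48; next final value -96
revised: tmp becomes -6; next (((tmp * a) * min(a, a)) == (b * 0)) evaluates to false; next b becomes 120; next ((a - -2) == (3 * 2)) evaluates to false; next tmp becomes -54; next final value -108
-96 and -108 differ, so these are not the same function on this domain.
verdict: not equivalent; witness: a=-3, b=-4


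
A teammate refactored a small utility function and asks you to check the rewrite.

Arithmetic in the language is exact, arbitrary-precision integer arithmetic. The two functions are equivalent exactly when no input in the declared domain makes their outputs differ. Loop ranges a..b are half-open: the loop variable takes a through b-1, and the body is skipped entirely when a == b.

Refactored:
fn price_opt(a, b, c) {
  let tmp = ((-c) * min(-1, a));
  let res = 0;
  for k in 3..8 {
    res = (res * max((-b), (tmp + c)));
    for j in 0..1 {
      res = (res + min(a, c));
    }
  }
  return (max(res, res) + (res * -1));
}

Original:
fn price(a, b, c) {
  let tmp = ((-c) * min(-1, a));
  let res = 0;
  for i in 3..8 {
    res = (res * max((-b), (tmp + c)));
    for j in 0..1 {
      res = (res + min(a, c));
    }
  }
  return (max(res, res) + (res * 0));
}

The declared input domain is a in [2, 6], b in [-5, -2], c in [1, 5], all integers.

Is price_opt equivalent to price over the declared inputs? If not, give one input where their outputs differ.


Consider the input a=2, b=-5, c=1.
price: tmp := 1 | res := 0 | iter i=3: | res := 0 | iter j=0: | res := 1 | iter i=4: | res := 5 | iter j=0: | res := 6 | iter i=5: | res := 30 | iter j=0: | res := 31 | iter i=6: | res := 155 | iter j=0: | res := 156 | iter i=7: | res := 780 | iter j=0: | res := 781 | result 781
price_opt: tmp := 1 | res := 0 | iter k=3: | res := 0 | iter j=0: | res := 1 | iter k=4: | res := 5 | iter j=0: | res := 6 | iter k=5: | res := 30 | iter j=0: | res := 31 | iter k=6: | res := 155 | iter j=0: | res := 156 | iter k=7: | res := 780 | iter j=0: | res := 781 | result 0
781 != 0, so the rewrite changes behavior.
verdict: not equivalent; witness: a=2, b=-5, c=1


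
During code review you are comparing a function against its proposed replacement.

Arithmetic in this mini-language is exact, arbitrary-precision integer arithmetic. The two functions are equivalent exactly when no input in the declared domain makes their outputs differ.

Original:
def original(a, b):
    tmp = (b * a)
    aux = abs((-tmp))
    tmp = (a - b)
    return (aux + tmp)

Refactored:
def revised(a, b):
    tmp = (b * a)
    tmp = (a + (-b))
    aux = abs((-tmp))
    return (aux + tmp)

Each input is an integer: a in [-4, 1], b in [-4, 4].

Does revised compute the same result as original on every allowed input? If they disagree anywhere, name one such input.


Run the pair on a=-4, b=-4.
original: tmp = 16; aux = 16; tmp = 0; return 16
revised: tmp = 16; tmp = 0; aux = 0; return 0
16 and 0 differ, so these are not the same function on this domain.
verdict: not equivalent; witness: a=-4, b=-4


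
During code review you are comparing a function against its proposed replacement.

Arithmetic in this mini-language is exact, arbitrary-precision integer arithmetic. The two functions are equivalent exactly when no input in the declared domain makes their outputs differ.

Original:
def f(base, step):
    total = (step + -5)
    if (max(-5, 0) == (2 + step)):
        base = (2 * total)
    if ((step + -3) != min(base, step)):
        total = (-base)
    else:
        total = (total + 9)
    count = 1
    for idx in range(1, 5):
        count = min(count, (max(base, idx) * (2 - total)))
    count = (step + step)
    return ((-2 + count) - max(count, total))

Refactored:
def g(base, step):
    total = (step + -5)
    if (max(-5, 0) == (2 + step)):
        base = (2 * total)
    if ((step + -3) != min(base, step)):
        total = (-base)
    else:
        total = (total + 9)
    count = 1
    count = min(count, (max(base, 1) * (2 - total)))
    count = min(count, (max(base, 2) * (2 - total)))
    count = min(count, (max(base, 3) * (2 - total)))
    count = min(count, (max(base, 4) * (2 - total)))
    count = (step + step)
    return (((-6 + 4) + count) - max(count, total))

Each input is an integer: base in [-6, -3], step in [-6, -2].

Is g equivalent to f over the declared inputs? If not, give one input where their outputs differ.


Behavior is preserved: although local variable names differ, and statement counts differ, and arithmetic usage differs, and constant usage differs, and loop structure differs, and min/max/abs usage differs, the outputs never diverge.
Spot check at base=-4, step=-5 — f: total = -10; (max(-5, 0) == (2 + step)) -> false; ((step + -3) != min(base, step)) -> true; total = 4; count = 1; [idx=1]; count = -2; [idx=2]; count = -4; [idx=3]; count = -6; [idx=4]; count = -8; count = -10; return -16. g: total = -10; (max(-5, 0) == (2 + step)) -> false; ((step + -3) != min(base, step)) -> true; total = 4; count = 1; count = -2; count = -4; count = -6; count = -8; count = -10; return -16. Both give -16.
Checked all 20 inputs in the declared domain: the outputs agree on every one.
verdict: equivalent


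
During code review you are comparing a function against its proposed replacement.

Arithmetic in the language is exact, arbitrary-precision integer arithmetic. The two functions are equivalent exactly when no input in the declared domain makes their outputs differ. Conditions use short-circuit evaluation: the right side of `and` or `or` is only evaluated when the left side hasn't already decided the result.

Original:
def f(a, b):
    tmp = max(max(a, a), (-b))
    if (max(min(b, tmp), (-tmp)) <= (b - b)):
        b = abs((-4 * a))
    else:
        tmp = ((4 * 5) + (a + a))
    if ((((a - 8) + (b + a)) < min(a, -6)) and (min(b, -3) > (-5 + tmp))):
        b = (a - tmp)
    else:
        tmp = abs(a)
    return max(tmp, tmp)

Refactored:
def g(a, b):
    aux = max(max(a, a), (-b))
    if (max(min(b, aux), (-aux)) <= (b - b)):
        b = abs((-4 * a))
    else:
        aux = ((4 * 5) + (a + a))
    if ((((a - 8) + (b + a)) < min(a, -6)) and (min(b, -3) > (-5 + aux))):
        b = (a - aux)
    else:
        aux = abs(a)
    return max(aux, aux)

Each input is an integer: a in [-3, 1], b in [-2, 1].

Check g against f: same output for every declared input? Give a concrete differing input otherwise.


This is a faithful refactor — local variable names differ, but the computed results match everywhere.
One worked example (a=0, b=-1) — f: tmp becomes 1; next (max(min(b, tmp), (-tmp)) <= (b - b)) evaluates to true; next b becomes 0; next ((((a - 8) + (b + a)) < min(a, -6)) and (min(b, -3) > (-5 + tmp))) evaluates to true; next b becomes -1; next final value 1; g: aux becomes 1; next (max(min(b, aux), (-aux)) <= (b - b)) evaluates to true; next b becomes 0; next ((((a - 8) + (b + a)) < min(a, -6)) and (min(b, -3) > (-5 + aux))) evaluates to true; next b becomes -1; next final value 1; agreement on 1.
Checked all 20 inputs in the declared domain: the outputs agree on every one.
verdict: equivalent


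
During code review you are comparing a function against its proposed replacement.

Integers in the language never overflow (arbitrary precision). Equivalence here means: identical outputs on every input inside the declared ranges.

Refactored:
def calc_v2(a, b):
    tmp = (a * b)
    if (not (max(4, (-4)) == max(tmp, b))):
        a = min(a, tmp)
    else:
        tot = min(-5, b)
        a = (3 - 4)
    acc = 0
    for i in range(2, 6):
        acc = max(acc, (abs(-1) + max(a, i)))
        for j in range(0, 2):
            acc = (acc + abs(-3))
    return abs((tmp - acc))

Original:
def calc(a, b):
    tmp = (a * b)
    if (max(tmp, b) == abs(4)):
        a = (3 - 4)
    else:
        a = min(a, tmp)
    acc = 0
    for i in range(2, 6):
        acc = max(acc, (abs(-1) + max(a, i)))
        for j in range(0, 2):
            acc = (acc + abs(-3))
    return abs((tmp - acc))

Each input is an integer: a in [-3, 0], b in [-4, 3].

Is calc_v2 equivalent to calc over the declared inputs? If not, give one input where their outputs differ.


Side by side, the visible changes include: boolean connective usage differs, min/max/abs usage differs, constant usage differs, local variable names differ, statement counts differ.
One worked example (a=-3, b=3) — calc: tmp=-9, then (max(tmp, b) == abs(4)) is false, then a=-9, then acc=0, then (i=2), then acc=3, then (j=0), then acc=6, then (j=1), then acc=9, then (i=3), then acc=9, then (j=0), then acc=12, then (j=1), then acc=15, then (i=4), then acc=15, then (j=0), then acc=18, then (j=1), then acc=21, then (i=5), then acc=21, then (j=0), then acc=24, then (j=1), then acc=27, then returns 36; calc_v2: tmp=-9, then (not (max(4, (-4)) == max(tmp, b))) is true, then a=-9, then acc=0, then (i=2), then acc=3, then (j=0), then acc=6, then (j=1), then acc=9, then (i=3), then acc=9, then (j=0), then acc=12, then (j=1), then acc=15, then (i=4), then acc=15, then (j=0), then acc=18, then (j=1), then acc=21, then (i=5), then acc=21, then (j=0), then acc=24, then (j=1), then acc=27, then returns 36; agreement on 36.
Every one of the 32 inputs gives matching results.
verdict: equivalent


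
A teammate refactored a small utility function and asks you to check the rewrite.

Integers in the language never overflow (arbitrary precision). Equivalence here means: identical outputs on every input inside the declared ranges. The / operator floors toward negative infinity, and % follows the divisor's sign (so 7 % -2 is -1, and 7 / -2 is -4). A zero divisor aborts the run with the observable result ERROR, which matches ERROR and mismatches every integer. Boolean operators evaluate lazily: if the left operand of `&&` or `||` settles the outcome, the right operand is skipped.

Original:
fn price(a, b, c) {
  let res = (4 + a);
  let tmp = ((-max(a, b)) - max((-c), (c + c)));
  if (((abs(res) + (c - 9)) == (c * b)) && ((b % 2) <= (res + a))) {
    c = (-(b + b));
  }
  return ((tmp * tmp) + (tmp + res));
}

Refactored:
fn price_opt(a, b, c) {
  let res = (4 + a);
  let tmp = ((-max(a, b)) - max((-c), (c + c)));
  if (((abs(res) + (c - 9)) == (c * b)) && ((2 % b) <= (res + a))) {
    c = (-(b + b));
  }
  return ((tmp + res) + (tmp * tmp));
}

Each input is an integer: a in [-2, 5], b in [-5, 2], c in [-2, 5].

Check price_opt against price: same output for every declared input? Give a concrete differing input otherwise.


At a=0, b=0, c=5: price gives 94, price_opt gives ERROR.
verdict: not equivalent; witness: a=0, b=0, c=5


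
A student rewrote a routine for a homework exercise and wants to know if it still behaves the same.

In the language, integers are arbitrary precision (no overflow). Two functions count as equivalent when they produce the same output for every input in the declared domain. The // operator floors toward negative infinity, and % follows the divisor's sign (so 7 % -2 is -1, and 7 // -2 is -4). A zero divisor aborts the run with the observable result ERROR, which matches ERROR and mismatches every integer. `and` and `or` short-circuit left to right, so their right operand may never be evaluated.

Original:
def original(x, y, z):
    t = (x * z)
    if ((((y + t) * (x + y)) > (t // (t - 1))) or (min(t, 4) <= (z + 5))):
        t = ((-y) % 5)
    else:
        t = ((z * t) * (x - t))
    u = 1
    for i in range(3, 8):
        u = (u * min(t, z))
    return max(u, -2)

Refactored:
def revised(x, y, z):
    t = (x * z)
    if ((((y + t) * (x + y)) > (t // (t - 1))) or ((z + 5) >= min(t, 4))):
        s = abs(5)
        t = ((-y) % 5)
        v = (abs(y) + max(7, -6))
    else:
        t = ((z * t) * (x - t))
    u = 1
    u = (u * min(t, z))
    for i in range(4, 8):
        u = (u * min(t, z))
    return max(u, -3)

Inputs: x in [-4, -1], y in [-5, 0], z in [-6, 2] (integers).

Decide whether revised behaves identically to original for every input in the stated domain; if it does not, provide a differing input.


Take x=-4, y=-5, z=-6.
original: t = 24; ((((y + t) * (x + y)) > (t // (t - 1))) or (min(t, 4) <= (z + 5))) -> false; t = 4032; u = 1; [i=3]; u = -6; [i=4]; u = 36; [i=5]; u = -216; [i=6]; u = 1296; [i=7]; u = -7776; return -2
revised: t = 24; ((((y + t) * (x + y)) > (t // (t - 1))) or ((z + 5) >= min(t, 4))) -> false; t = 4032; u = 1; u = -6; [i=4]; u = 36; [i=5]; u = -216; [i=6]; u = 1296; [i=7]; u = -7776; return -3
-2 vs -3 — the two versions disagree here.
verdict: not equivalent; witness: x=-4, y=-5, z=-6


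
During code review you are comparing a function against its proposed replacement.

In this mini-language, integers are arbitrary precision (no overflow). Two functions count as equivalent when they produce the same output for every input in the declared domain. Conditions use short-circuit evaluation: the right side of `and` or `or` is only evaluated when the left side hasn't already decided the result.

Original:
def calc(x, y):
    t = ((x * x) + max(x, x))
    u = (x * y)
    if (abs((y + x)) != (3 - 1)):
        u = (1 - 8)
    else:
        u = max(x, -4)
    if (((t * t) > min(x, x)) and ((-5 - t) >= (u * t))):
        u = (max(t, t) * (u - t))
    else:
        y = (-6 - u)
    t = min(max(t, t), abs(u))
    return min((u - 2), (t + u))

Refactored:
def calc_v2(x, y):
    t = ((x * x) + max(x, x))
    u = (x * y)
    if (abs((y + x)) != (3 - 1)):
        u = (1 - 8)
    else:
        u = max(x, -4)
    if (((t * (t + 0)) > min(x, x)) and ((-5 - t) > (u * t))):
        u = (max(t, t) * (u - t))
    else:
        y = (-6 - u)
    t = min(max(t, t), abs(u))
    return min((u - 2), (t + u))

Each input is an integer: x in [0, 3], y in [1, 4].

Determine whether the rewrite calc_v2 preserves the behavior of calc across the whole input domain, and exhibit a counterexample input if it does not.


Although `((-5 - t) >= (u * t))` became `((-5 - t) > (u * t))`, no input in the stated domain can expose it.
As a probe, take x=3, y=3: calc runs t := 12 | u := 9 | (abs((y + x)) != (3 - 1)): true | u := -7 | (((t * t) > min(x, x)) and ((-5 - t) >= (u * t))): true | u := -228 | t := 12 | result -230; calc_v2 runs t := 12 | u := 9 | (abs((y + x)) != (3 - 1)): true | u := -7 | (((t * (t + 0)) > min(x, x)) and ((-5 - t) > (u * t))): true | u := -228 | t := 12 | result -230; both end at -230.
An exhaustive pass over the 16 declared inputs shows identical outputs.
verdict: equivalent


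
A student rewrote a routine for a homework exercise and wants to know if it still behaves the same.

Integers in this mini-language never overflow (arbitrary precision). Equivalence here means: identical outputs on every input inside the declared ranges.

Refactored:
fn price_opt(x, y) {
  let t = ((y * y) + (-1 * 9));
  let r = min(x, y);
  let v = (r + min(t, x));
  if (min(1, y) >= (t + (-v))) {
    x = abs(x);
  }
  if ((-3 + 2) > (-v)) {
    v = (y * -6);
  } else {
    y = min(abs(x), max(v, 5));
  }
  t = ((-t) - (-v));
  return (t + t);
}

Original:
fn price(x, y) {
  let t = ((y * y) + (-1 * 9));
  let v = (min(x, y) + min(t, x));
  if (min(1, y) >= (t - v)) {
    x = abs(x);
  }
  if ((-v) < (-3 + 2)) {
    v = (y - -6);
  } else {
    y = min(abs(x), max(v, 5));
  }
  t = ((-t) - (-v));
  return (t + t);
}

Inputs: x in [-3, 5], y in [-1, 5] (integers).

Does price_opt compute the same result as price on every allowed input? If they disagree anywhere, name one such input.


These are not equivalent — on x=1, y=4 the outputs split (6 vs -62).
price: t=7, then v=2, then (min(1, y) >= (t - v)) is false, then ((-v) < (-3 + 2)) is true, then v=10, then t=3, then returns 6
price_opt: t=7, then r=1, then v=2, then (min(1, y) >= (t + (-v))) is false, then ((-3 + 2) > (-v)) is true, then v=-24, then t=-31, then returns -62
verdict: not equivalent; witness: x=1, y=4


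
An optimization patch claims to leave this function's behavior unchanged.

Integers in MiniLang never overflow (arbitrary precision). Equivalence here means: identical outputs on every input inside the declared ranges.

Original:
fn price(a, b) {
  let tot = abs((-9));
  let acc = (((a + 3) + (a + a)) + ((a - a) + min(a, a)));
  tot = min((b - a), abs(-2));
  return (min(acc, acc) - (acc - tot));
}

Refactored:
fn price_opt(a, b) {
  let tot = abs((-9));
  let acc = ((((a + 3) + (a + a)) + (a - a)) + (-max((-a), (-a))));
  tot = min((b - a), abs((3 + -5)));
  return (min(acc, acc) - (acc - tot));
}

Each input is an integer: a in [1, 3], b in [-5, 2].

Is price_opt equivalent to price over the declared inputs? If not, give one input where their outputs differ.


Differences: arithmetic usage differs, and constant usage differs, and min/max/abs usage differs — yet all 24 inputs agree.
verdict: equivalent


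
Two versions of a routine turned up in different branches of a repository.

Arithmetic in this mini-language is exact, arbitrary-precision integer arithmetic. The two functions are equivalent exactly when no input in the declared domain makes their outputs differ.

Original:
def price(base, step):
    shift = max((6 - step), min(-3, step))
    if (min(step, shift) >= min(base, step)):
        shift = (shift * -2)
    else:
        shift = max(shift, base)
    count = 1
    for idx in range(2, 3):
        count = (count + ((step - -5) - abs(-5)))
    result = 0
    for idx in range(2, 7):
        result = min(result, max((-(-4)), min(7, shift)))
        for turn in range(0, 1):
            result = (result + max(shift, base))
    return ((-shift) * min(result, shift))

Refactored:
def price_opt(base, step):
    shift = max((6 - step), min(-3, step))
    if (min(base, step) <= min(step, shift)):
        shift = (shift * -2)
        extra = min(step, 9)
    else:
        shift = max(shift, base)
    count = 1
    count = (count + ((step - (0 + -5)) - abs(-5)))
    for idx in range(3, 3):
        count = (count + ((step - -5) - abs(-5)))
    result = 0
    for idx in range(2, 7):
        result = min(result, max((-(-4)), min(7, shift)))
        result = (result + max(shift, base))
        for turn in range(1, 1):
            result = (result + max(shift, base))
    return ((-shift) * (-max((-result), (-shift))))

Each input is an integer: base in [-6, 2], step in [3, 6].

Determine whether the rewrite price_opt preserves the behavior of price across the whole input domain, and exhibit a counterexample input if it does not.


The two versions differ — the changes include loop structure differs; min/max/abs usage differs; constant usage differs; statement counts differ; comparison usage differs; arithmetic usage differs; local variable names differ.
As a probe, take base=-1, step=3: price runs shift becomes 3; next (min(step, shift) >= min(base, step)) evaluates to true; next shift becomes -6; next count becomes 1; next at idx=2:; next count becomes 4; next result becomes 0; next at idx=2:; next result becomes 0; next at turn=0:; next result becomes -1; next at idx=3:; next result becomes -1; next at turn=0:; next result becomes -2; next at idx=4:; next result becomes -2; next at turn=0:; next result becomes -3; next at idx=5:; next result becomes -3; next at turn=0:; next result becomes -4; next at idx=6:; next result becomes -4; next at turn=0:; next result becomes -5; next final value -36; price_opt runs shift becomes 3; next (min(base, step) <= min(step, shift)) evaluates to true; next shift becomes -6; next extra becomes 3; next count becomes 1; next count becomes 4; next idx never enters its loop body; next result becomes 0; next at idx=2:; next result becomes 0; next result becomes -1; next turn never enters its loop body; next at idx=3:; next result becomes -1; next result becomes -2; next turn never enters its loop body; next at idx=4:; next result becomes -2; next result becomes -3; next turn never enters its loop body; next at idx=5:; next result becomes -3; next result becomes -4; next turn never enters its loop body; next at idx=6:; next result becomes -4; next result becomes -5; next turn never enters its loop body; next final value -36; both end at -36.
An exhaustive pass over the 36 declared inputs shows identical outputs.
verdict: equivalent
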